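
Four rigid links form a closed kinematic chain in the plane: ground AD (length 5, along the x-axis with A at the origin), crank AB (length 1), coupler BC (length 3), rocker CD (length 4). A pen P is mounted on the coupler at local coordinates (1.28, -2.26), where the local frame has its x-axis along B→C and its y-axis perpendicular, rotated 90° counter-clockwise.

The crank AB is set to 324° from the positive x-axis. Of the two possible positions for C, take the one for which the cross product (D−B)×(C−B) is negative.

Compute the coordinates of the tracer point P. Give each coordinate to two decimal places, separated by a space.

-0.37 -2.90

A=(0,0), D=(5.00,0)
B = A + 1.00·(cos324°, sin324°) = (0.8090, -0.5878)
|BD| = 4.2320
circle(B,3.00) ∩ circle(D,4.00): a=1.2890, h=2.7090
  candidates: C₊=(1.7092,2.2740) cross=11.464; C₋=(2.4617,-3.0915) cross=-11.464
  mode - wants cross < 0 → take C=(2.4617,-3.0915) (cross=-11.464)
ex = (C−B)/|BC| = (0.5509,-0.8346); ey = (0.8346,0.5509)
P = B + 1.28·ex + -2.26·ey = (-0.3719,-2.9011)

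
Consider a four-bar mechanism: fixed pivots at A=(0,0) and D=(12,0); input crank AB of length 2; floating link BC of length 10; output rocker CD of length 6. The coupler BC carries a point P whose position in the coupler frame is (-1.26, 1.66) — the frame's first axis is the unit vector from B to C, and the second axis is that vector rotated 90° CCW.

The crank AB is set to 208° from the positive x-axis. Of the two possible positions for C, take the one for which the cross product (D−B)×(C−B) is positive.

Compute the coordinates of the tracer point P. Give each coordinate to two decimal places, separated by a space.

-3.64 -0.02

A=(0,0), D=(12.00,0)
B = A + 2.00·(cos208°, sin208°) = (-1.7659, -0.9389)
|BD| = 13.7979
circle(B,10.00) ∩ circle(D,6.00): a=9.2181, h=3.8763
  candidates: C₊=(7.1671,3.5557) cross=53.485; C₋=(7.6947,-4.1790) cross=-53.485
  mode + wants cross > 0 → take C=(7.1671,3.5557) (cross=53.485)
ex = (C−B)/|BC| = (0.8933,0.4495); ey = (-0.4495,0.8933)
P = B + -1.26·ex + 1.66·ey = (-3.6376,-0.0224)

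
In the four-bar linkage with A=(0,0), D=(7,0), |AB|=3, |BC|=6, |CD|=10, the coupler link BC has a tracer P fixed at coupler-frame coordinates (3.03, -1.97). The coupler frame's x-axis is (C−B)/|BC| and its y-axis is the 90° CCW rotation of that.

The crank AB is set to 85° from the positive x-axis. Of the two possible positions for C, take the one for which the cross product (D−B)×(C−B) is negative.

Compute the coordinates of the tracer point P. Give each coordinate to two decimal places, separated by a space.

A=(0,0), D=(7.00,0)
B = A + 3.00·(cos85°, sin85°) = (0.2615, 2.9886)
|BD| = 7.3715
circle(B,6.00) ∩ circle(D,10.00): a=-0.6553, h=5.9641
  candidates: C₊=(2.0805,8.7062) cross=43.965; C₋=(-2.7555,-2.1977) cross=-43.965
  mode - wants cross < 0 → take C=(-2.7555,-2.1977) (cross=-43.965)
ex = (C−B)/|BC| = (-0.5028,-0.8644); ey = (0.8644,-0.5028)
P = B + 3.03·ex + -1.97·ey = (-2.9649,1.3601)

-2.96 1.36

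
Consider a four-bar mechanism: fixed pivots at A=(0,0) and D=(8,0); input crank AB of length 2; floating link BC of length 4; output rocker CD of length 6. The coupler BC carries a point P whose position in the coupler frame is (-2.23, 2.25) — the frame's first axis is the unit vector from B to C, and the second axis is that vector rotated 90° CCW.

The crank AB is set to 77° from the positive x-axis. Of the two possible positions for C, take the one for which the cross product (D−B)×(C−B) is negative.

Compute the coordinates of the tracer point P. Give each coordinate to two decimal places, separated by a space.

A=(0,0), D=(8.00,0)
B = A + 2.00·(cos77°, sin77°) = (0.4499, 1.9487)
|BD| = 7.7975
circle(B,4.00) ∩ circle(D,6.00): a=2.6163, h=3.0257
  candidates: C₊=(3.7394,4.2246) cross=23.593; C₋=(2.2270,-1.6348) cross=-23.593
  mode - wants cross < 0 → take C=(2.2270,-1.6348) (cross=-23.593)
ex = (C−B)/|BC| = (0.4443,-0.8959); ey = (0.8959,0.4443)
P = B + -2.23·ex + 2.25·ey = (1.4749,4.9462)

1.47 4.95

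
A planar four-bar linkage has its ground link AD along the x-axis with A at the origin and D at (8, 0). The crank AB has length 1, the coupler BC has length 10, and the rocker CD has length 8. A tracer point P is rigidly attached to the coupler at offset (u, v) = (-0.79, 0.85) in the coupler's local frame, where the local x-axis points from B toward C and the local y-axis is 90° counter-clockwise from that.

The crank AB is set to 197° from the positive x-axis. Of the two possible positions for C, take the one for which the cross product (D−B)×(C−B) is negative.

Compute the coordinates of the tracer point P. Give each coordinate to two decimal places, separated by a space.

A=(0,0), D=(8.00,0)
B = A + 1.00·(cos197°, sin197°) = (-0.9563, -0.2924)
|BD| = 8.9611
circle(B,10.00) ∩ circle(D,8.00): a=6.4892, h=7.6085
  candidates: C₊=(5.2812,7.5238) cross=68.181; C₋=(5.7777,-7.6851) cross=-68.181
  mode - wants cross < 0 → take C=(5.7777,-7.6851) (cross=-68.181)
ex = (C−B)/|BC| = (0.6734,-0.7393); ey = (0.7393,0.6734)
P = B + -0.79·ex + 0.85·ey = (-0.8599,0.8640)

-0.86 0.86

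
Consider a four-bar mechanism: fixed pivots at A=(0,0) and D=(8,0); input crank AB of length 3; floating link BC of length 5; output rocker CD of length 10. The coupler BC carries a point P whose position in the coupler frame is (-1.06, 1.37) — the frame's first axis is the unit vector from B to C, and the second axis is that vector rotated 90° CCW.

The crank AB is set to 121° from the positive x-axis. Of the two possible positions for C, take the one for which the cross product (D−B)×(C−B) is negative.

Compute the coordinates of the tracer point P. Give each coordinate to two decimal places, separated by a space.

-0.14 3.59

A=(0,0), D=(8.00,0)
B = A + 3.00·(cos121°, sin121°) = (-1.5451, 2.5715)
|BD| = 9.8854
circle(B,5.00) ∩ circle(D,10.00): a=1.1493, h=4.8661
  candidates: C₊=(0.8304,6.9711) cross=48.104; C₋=(-1.7012,-2.4261) cross=-48.104
  mode - wants cross < 0 → take C=(-1.7012,-2.4261) (cross=-48.104)
ex = (C−B)/|BC| = (-0.0312,-0.9995); ey = (0.9995,-0.0312)
P = B + -1.06·ex + 1.37·ey = (-0.1427,3.5882)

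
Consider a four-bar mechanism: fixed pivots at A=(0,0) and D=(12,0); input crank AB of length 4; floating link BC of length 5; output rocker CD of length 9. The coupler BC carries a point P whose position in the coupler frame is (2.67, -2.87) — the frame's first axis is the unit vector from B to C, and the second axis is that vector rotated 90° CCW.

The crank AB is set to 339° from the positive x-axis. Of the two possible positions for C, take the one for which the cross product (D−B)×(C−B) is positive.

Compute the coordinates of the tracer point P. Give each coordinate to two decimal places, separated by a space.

6.61 1.24

A=(0,0), D=(12.00,0)
B = A + 4.00·(cos339°, sin339°) = (3.7343, -1.4335)
|BD| = 8.3891
circle(B,5.00) ∩ circle(D,9.00): a=0.8568, h=4.9260
  candidates: C₊=(3.7368,3.5665) cross=41.325; C₋=(5.4203,-6.1406) cross=-41.325
  mode + wants cross > 0 → take C=(3.7368,3.5665) (cross=41.325)
ex = (C−B)/|BC| = (0.0005,1.0000); ey = (-1.0000,0.0005)
P = B + 2.67·ex + -2.87·ey = (6.6057,1.2351)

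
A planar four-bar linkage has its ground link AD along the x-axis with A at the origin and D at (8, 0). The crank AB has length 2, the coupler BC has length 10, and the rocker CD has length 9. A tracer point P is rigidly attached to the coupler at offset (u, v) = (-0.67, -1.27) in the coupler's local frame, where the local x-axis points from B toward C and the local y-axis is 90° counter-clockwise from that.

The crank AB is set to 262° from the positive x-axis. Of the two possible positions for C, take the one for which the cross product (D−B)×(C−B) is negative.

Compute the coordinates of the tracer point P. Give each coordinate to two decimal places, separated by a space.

A=(0,0), D=(8.00,0)
B = A + 2.00·(cos262°, sin262°) = (-0.2783, -1.9805)
|BD| = 8.5120
circle(B,10.00) ∩ circle(D,9.00): a=5.3721, h=8.4345
  candidates: C₊=(2.9838,7.4724) cross=71.794; C₋=(6.9088,-8.9336) cross=-71.794
  mode - wants cross < 0 → take C=(6.9088,-8.9336) (cross=-71.794)
ex = (C−B)/|BC| = (0.7187,-0.6953); ey = (0.6953,0.7187)
P = B + -0.67·ex + -1.27·ey = (-1.6429,-2.4274)

-1.64 -2.43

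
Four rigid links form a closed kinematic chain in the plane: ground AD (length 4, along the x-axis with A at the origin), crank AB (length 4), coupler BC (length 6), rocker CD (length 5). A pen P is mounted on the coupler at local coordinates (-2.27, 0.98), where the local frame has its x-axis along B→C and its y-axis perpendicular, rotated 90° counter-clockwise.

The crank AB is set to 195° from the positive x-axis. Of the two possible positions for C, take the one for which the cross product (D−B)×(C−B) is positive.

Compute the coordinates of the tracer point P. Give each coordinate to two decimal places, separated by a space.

A=(0,0), D=(4.00,0)
B = A + 4.00·(cos195°, sin195°) = (-3.8637, -1.0353)
|BD| = 7.9316
circle(B,6.00) ∩ circle(D,5.00): a=4.6592, h=3.7804
  candidates: C₊=(0.2622,3.3210) cross=29.985; C₋=(1.2491,-4.1752) cross=-29.985
  mode + wants cross > 0 → take C=(0.2622,3.3210) (cross=29.985)
ex = (C−B)/|BC| = (0.6877,0.7260); ey = (-0.7260,0.6877)
P = B + -2.27·ex + 0.98·ey = (-6.1362,-2.0095)

-6.14 -2.01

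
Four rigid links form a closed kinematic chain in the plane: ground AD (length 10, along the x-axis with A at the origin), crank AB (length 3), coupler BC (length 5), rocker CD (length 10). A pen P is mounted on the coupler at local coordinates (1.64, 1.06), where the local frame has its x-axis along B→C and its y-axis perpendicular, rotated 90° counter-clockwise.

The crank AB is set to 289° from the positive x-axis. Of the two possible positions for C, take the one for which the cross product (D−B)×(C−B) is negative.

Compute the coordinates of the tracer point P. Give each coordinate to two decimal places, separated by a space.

A=(0,0), D=(10.00,0)
B = A + 3.00·(cos289°, sin289°) = (0.9767, -2.8366)
|BD| = 9.4586
circle(B,5.00) ∩ circle(D,10.00): a=0.7647, h=4.9412
  candidates: C₊=(0.2244,2.1065) cross=46.737; C₋=(3.1880,-7.3210) cross=-46.737
  mode - wants cross < 0 → take C=(3.1880,-7.3210) (cross=-46.737)
ex = (C−B)/|BC| = (0.4423,-0.8969); ey = (0.8969,0.4423)
P = B + 1.64·ex + 1.06·ey = (2.6527,-3.8387)

2.65 -3.84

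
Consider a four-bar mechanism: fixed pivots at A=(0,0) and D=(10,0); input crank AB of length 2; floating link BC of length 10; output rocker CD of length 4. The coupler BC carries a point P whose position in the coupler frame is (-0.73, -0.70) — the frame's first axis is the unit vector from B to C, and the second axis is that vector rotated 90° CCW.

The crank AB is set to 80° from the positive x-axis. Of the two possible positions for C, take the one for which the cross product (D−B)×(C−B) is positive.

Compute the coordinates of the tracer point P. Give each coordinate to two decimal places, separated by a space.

A=(0,0), D=(10.00,0)
B = A + 2.00·(cos80°, sin80°) = (0.3473, 1.9696)
|BD| = 9.8516
circle(B,10.00) ∩ circle(D,4.00): a=9.1891, h=3.9447
  candidates: C₊=(10.1395,3.9976) cross=38.862; C₋=(8.5622,-3.7326) cross=-38.862
  mode + wants cross > 0 → take C=(10.1395,3.9976) (cross=38.862)
ex = (C−B)/|BC| = (0.9792,0.2028); ey = (-0.2028,0.9792)
P = B + -0.73·ex + -0.70·ey = (-0.2256,1.1361)

-0.23 1.14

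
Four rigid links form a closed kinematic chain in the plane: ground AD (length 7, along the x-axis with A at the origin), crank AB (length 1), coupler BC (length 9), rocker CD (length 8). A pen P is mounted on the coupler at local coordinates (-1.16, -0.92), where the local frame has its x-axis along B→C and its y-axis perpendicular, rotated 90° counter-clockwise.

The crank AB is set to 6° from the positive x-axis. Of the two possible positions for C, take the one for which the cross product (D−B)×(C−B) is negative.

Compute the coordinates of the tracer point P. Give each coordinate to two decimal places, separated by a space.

A=(0,0), D=(7.00,0)
B = A + 1.00·(cos6°, sin6°) = (0.9945, 0.1045)
|BD| = 6.0064
circle(B,9.00) ∩ circle(D,8.00): a=4.4184, h=7.8408
  candidates: C₊=(5.5487,7.8672) cross=47.095; C₋=(5.2758,-7.8120) cross=-47.095
  mode - wants cross < 0 → take C=(5.2758,-7.8120) (cross=-47.095)
ex = (C−B)/|BC| = (0.4757,-0.8796); ey = (0.8796,0.4757)
P = B + -1.16·ex + -0.92·ey = (-0.3665,0.6872)

-0.37 0.69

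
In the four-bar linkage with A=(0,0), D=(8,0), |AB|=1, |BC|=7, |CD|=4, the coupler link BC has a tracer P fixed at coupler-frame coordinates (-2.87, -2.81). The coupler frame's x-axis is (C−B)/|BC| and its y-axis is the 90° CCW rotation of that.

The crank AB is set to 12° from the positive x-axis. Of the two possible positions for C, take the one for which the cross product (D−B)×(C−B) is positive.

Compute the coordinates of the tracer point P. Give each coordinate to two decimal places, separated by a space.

-0.00 -3.69

A=(0,0), D=(8.00,0)
B = A + 1.00·(cos12°, sin12°) = (0.9781, 0.2079)
|BD| = 7.0249
circle(B,7.00) ∩ circle(D,4.00): a=5.8612, h=3.8270
  candidates: C₊=(6.9501,3.8598) cross=26.884; C₋=(6.7236,-3.7909) cross=-26.884
  mode + wants cross > 0 → take C=(6.9501,3.8598) (cross=26.884)
ex = (C−B)/|BC| = (0.8531,0.5217); ey = (-0.5217,0.8531)
P = B + -2.87·ex + -2.81·ey = (-0.0044,-3.6866)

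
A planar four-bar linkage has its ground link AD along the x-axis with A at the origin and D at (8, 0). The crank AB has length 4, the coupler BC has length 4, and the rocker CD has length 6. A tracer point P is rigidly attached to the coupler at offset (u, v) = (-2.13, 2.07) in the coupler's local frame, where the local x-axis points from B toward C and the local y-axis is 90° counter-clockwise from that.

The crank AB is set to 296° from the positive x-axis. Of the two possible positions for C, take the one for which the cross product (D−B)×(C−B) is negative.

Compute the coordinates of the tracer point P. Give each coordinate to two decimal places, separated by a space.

0.77 -0.79

A=(0,0), D=(8.00,0)
B = A + 4.00·(cos296°, sin296°) = (1.7535, -3.5952)
|BD| = 7.2072
circle(B,4.00) ∩ circle(D,6.00): a=2.2161, h=3.3300
  candidates: C₊=(2.0131,0.3964) cross=24.000; C₋=(5.3353,-5.3758) cross=-24.000
  mode - wants cross < 0 → take C=(5.3353,-5.3758) (cross=-24.000)
ex = (C−B)/|BC| = (0.8955,-0.4452); ey = (0.4452,0.8955)
P = B + -2.13·ex + 2.07·ey = (0.7677,-0.7934)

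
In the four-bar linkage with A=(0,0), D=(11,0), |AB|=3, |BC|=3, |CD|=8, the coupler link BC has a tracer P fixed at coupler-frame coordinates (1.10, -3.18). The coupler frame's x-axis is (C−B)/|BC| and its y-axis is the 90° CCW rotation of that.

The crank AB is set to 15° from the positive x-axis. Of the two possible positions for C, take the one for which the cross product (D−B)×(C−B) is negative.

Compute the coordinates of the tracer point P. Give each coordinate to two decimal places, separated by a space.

A=(0,0), D=(11.00,0)
B = A + 3.00·(cos15°, sin15°) = (2.8978, 0.7765)
|BD| = 8.1393
circle(B,3.00) ∩ circle(D,8.00): a=0.6910, h=2.9193
  candidates: C₊=(3.8641,3.6166) cross=23.761; C₋=(3.3072,-2.1955) cross=-23.761
  mode - wants cross < 0 → take C=(3.3072,-2.1955) (cross=-23.761)
ex = (C−B)/|BC| = (0.1365,-0.9906); ey = (0.9906,0.1365)
P = B + 1.10·ex + -3.18·ey = (-0.1024,-0.7472)

-0.10 -0.75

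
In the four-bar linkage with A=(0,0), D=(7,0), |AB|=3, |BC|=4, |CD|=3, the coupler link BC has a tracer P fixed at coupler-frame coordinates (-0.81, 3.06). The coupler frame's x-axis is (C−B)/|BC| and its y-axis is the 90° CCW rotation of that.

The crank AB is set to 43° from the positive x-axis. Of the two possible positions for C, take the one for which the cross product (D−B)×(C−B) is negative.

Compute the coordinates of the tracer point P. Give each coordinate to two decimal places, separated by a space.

A=(0,0), D=(7.00,0)
B = A + 3.00·(cos43°, sin43°) = (2.1941, 2.0460)
|BD| = 5.2233
circle(B,4.00) ∩ circle(D,3.00): a=3.2817, h=2.2870
  candidates: C₊=(6.1094,2.8647) cross=11.946; C₋=(4.3177,-1.3437) cross=-11.946
  mode - wants cross < 0 → take C=(4.3177,-1.3437) (cross=-11.946)
ex = (C−B)/|BC| = (0.5309,-0.8474); ey = (0.8474,0.5309)
P = B + -0.81·ex + 3.06·ey = (4.3571,4.3570)

4.36 4.36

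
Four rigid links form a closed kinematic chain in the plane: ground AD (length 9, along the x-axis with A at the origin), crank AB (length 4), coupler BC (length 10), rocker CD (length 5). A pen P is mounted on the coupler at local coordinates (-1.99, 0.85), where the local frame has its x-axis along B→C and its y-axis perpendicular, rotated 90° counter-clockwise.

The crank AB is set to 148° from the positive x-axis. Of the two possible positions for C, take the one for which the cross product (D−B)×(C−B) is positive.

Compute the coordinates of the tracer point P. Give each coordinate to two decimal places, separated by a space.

A=(0,0), D=(9.00,0)
B = A + 4.00·(cos148°, sin148°) = (-3.3922, 2.1197)
|BD| = 12.5722
circle(B,10.00) ∩ circle(D,5.00): a=9.2689, h=3.7534
  candidates: C₊=(6.3768,4.2566) cross=47.189; C₋=(5.1112,-3.1427) cross=-47.189
  mode + wants cross > 0 → take C=(6.3768,4.2566) (cross=47.189)
ex = (C−B)/|BC| = (0.9769,0.2137); ey = (-0.2137,0.9769)
P = B + -1.99·ex + 0.85·ey = (-5.5179,2.5248)

-5.52 2.52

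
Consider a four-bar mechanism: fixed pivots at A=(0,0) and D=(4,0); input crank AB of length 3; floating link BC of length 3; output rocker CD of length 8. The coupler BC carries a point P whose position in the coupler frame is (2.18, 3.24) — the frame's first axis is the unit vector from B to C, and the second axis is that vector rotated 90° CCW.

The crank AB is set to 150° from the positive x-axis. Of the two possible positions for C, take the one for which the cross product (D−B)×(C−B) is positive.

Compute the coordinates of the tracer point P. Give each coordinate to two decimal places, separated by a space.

-5.85 3.66

A=(0,0), D=(4.00,0)
B = A + 3.00·(cos150°, sin150°) = (-2.5981, 1.5000)
|BD| = 6.7664
circle(B,3.00) ∩ circle(D,8.00): a=-0.6810, h=2.9217
  candidates: C₊=(-2.6144,4.5000) cross=19.769; C₋=(-3.9098,-1.1980) cross=-19.769
  mode + wants cross > 0 → take C=(-2.6144,4.5000) (cross=19.769)
ex = (C−B)/|BC| = (-0.0054,1.0000); ey = (-1.0000,-0.0054)
P = B + 2.18·ex + 3.24·ey = (-5.8499,3.6623)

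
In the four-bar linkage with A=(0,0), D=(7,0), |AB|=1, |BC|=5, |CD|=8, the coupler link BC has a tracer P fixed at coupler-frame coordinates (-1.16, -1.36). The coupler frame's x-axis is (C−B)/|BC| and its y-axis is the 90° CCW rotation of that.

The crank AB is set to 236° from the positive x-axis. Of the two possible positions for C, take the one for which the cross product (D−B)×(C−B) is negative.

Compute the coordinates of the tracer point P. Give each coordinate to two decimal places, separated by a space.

-2.24 -0.22

A=(0,0), D=(7.00,0)
B = A + 1.00·(cos236°, sin236°) = (-0.5592, -0.8290)
|BD| = 7.6045
circle(B,5.00) ∩ circle(D,8.00): a=1.2380, h=4.8443
  candidates: C₊=(0.1433,4.1214) cross=36.839; C₋=(1.1995,-5.5095) cross=-36.839
  mode - wants cross < 0 → take C=(1.1995,-5.5095) (cross=-36.839)
ex = (C−B)/|BC| = (0.3517,-0.9361); ey = (0.9361,0.3517)
P = B + -1.16·ex + -1.36·ey = (-2.2403,-0.2215)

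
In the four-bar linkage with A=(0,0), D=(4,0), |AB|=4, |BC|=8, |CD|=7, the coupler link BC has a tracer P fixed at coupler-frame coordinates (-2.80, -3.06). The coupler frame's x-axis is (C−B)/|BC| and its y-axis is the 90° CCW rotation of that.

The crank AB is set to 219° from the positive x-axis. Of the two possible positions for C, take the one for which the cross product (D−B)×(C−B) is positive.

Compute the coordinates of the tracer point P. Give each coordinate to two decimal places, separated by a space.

-1.00 -6.09

A=(0,0), D=(4.00,0)
B = A + 4.00·(cos219°, sin219°) = (-3.1086, -2.5173)
|BD| = 7.5411
circle(B,8.00) ∩ circle(D,7.00): a=4.7651, h=6.4260
  candidates: C₊=(-0.7618,5.1308) cross=48.459; C₋=(3.5283,-6.9841) cross=-48.459
  mode + wants cross > 0 → take C=(-0.7618,5.1308) (cross=48.459)
ex = (C−B)/|BC| = (0.2933,0.9560); ey = (-0.9560,0.2933)
P = B + -2.80·ex + -3.06·ey = (-1.0046,-6.0917)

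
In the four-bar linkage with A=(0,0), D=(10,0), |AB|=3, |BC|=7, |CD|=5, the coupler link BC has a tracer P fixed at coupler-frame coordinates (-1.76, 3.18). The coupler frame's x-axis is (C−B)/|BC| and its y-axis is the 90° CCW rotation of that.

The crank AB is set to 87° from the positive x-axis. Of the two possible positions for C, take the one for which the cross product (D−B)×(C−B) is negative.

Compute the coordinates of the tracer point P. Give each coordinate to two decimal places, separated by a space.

1.01 6.53

A=(0,0), D=(10.00,0)
B = A + 3.00·(cos87°, sin87°) = (0.1570, 2.9959)
|BD| = 10.2888
circle(B,7.00) ∩ circle(D,5.00): a=6.3107, h=3.0290
  candidates: C₊=(7.0763,4.0561) cross=31.165; C₋=(5.3123,-1.7394) cross=-31.165
  mode - wants cross < 0 → take C=(5.3123,-1.7394) (cross=-31.165)
ex = (C−B)/|BC| = (0.7365,-0.6765); ey = (0.6765,0.7365)
P = B + -1.76·ex + 3.18·ey = (1.0120,6.5285)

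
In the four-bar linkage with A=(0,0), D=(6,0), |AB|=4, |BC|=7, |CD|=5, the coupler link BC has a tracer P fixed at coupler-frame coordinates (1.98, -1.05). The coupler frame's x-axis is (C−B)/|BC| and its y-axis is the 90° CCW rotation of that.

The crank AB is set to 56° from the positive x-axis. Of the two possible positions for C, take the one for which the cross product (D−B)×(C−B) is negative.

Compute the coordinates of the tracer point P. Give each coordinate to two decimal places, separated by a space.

A=(0,0), D=(6.00,0)
B = A + 4.00·(cos56°, sin56°) = (2.2368, 3.3162)
|BD| = 5.0158
circle(B,7.00) ∩ circle(D,5.00): a=4.9003, h=4.9987
  candidates: C₊=(9.2181,3.8267) cross=25.073; C₋=(2.6085,-3.6740) cross=-25.073
  mode - wants cross < 0 → take C=(2.6085,-3.6740) (cross=-25.073)
ex = (C−B)/|BC| = (0.0531,-0.9986); ey = (0.9986,0.0531)
P = B + 1.98·ex + -1.05·ey = (1.2934,1.2832)

1.29 1.28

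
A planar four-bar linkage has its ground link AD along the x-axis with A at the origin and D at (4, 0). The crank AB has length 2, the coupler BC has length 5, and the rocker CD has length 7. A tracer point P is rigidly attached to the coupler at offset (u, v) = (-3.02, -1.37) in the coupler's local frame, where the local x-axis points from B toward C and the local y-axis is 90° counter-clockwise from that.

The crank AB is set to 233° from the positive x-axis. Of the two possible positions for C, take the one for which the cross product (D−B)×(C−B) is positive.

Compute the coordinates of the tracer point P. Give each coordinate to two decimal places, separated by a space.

0.72 -4.30

A=(0,0), D=(4.00,0)
B = A + 2.00·(cos233°, sin233°) = (-1.2036, -1.5973)
|BD| = 5.4433
circle(B,5.00) ∩ circle(D,7.00): a=0.5171, h=4.9732
  candidates: C₊=(-2.1687,3.3087) cross=27.070; C₋=(0.7500,-6.1998) cross=-27.070
  mode + wants cross > 0 → take C=(-2.1687,3.3087) (cross=27.070)
ex = (C−B)/|BC| = (-0.1930,0.9812); ey = (-0.9812,-0.1930)
P = B + -3.02·ex + -1.37·ey = (0.7235,-4.2961)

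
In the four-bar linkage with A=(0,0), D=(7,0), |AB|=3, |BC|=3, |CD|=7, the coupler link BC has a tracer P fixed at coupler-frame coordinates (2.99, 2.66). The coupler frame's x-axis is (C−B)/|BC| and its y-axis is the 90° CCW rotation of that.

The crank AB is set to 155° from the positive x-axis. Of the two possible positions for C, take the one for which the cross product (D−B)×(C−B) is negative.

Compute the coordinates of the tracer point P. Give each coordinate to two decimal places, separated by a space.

1.12 2.42

A=(0,0), D=(7.00,0)
B = A + 3.00·(cos155°, sin155°) = (-2.7189, 1.2679)
|BD| = 9.8013
circle(B,3.00) ∩ circle(D,7.00): a=2.8601, h=0.9055
  candidates: C₊=(0.2343,1.7958) cross=8.875; C₋=(-0.0000,-0.0000) cross=-8.875
  mode - wants cross < 0 → take C=(-0.0000,-0.0000) (cross=-8.875)
ex = (C−B)/|BC| = (0.9063,-0.4226); ey = (0.4226,0.9063)
P = B + 2.99·ex + 2.66·ey = (1.1151,2.4150)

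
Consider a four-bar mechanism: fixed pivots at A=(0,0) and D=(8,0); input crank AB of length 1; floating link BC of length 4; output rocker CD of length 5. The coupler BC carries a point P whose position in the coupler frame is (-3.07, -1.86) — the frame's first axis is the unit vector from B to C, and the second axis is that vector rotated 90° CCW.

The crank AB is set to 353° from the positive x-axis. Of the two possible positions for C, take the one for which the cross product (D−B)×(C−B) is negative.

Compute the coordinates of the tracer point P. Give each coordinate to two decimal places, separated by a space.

A=(0,0), D=(8.00,0)
B = A + 1.00·(cos353°, sin353°) = (0.9925, -0.1219)
|BD| = 7.0085
circle(B,4.00) ∩ circle(D,5.00): a=2.8622, h=2.7943
  candidates: C₊=(3.8057,2.7217) cross=19.584; C₋=(3.9029,-2.8659) cross=-19.584
  mode - wants cross < 0 → take C=(3.9029,-2.8659) (cross=-19.584)
ex = (C−B)/|BC| = (0.7276,-0.6860); ey = (0.6860,0.7276)
P = B + -3.07·ex + -1.86·ey = (-2.5171,0.6309)

-2.52 0.63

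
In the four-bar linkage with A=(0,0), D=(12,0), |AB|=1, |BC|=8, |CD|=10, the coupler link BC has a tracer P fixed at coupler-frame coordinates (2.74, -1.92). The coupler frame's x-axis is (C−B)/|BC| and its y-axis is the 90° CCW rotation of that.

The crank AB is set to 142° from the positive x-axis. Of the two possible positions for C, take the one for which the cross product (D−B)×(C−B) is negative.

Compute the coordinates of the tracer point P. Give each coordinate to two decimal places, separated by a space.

A=(0,0), D=(12.00,0)
B = A + 1.00·(cos142°, sin142°) = (-0.7880, 0.6157)
|BD| = 12.8028
circle(B,8.00) ∩ circle(D,10.00): a=4.9955, h=6.2486
  candidates: C₊=(4.5022,6.6168) cross=80.000; C₋=(3.9012,-5.8660) cross=-80.000
  mode - wants cross < 0 → take C=(3.9012,-5.8660) (cross=-80.000)
ex = (C−B)/|BC| = (0.5862,-0.8102); ey = (0.8102,0.5862)
P = B + 2.74·ex + -1.92·ey = (-0.7375,-2.7297)

-0.74 -2.73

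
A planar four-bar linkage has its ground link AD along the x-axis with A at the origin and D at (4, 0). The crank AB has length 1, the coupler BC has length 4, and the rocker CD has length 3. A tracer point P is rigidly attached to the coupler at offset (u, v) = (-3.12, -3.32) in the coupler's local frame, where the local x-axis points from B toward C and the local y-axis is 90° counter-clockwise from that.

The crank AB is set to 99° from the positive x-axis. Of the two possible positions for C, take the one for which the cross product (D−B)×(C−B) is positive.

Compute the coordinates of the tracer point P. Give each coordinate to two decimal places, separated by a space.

A=(0,0), D=(4.00,0)
B = A + 1.00·(cos99°, sin99°) = (-0.1564, 0.9877)
|BD| = 4.2722
circle(B,4.00) ∩ circle(D,3.00): a=2.9553, h=2.6955
  candidates: C₊=(3.3420,2.9270) cross=11.516; C₋=(2.0957,-2.3181) cross=-11.516
  mode + wants cross > 0 → take C=(3.3420,2.9270) (cross=11.516)
ex = (C−B)/|BC| = (0.8746,0.4848); ey = (-0.4848,0.8746)
P = B + -3.12·ex + -3.32·ey = (-1.2756,-3.4287)

-1.28 -3.43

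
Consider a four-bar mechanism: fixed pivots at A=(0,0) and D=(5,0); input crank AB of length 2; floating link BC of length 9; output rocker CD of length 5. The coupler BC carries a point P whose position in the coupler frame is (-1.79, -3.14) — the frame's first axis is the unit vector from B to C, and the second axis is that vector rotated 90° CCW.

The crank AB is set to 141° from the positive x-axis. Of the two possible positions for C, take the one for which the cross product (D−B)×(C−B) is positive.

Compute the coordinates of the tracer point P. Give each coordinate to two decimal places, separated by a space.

-2.02 -2.33

A=(0,0), D=(5.00,0)
B = A + 2.00·(cos141°, sin141°) = (-1.5543, 1.2586)
|BD| = 6.6740
circle(B,9.00) ∩ circle(D,5.00): a=7.5324, h=4.9258
  candidates: C₊=(6.7719,4.6755) cross=32.875; C₋=(4.9140,-4.9993) cross=-32.875
  mode + wants cross > 0 → take C=(6.7719,4.6755) (cross=32.875)
ex = (C−B)/|BC| = (0.9251,0.3797); ey = (-0.3797,0.9251)
P = B + -1.79·ex + -3.14·ey = (-2.0182,-2.3258)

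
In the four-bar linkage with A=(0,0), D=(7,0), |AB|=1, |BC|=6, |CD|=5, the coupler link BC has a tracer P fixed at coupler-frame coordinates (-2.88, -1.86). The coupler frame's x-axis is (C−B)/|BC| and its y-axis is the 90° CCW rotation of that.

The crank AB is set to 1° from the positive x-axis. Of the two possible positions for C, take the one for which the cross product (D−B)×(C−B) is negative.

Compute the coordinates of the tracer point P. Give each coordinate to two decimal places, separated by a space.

A=(0,0), D=(7.00,0)
B = A + 1.00·(cos1°, sin1°) = (0.9998, 0.0175)
|BD| = 6.0002
circle(B,6.00) ∩ circle(D,5.00): a=3.9167, h=4.5452
  candidates: C₊=(4.9298,4.5513) cross=27.272; C₋=(4.9033,-4.5392) cross=-27.272
  mode - wants cross < 0 → take C=(4.9033,-4.5392) (cross=-27.272)
ex = (C−B)/|BC| = (0.6506,-0.7594); ey = (0.7594,0.6506)
P = B + -2.88·ex + -1.86·ey = (-2.2864,0.9945)

-2.29 0.99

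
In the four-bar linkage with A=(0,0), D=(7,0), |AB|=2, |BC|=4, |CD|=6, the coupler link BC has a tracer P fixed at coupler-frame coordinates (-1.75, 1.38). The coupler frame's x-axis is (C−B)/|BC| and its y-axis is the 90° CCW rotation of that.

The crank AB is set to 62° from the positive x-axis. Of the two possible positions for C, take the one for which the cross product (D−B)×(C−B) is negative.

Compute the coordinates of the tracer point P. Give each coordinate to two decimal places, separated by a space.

A=(0,0), D=(7.00,0)
B = A + 2.00·(cos62°, sin62°) = (0.9389, 1.7659)
|BD| = 6.3131
circle(B,4.00) ∩ circle(D,6.00): a=1.5725, h=3.6779
  candidates: C₊=(3.4775,4.8571) cross=23.219; C₋=(1.4199,-2.2051) cross=-23.219
  mode - wants cross < 0 → take C=(1.4199,-2.2051) (cross=-23.219)
ex = (C−B)/|BC| = (0.1202,-0.9927); ey = (0.9927,0.1202)
P = B + -1.75·ex + 1.38·ey = (2.0985,3.6691)

2.10 3.67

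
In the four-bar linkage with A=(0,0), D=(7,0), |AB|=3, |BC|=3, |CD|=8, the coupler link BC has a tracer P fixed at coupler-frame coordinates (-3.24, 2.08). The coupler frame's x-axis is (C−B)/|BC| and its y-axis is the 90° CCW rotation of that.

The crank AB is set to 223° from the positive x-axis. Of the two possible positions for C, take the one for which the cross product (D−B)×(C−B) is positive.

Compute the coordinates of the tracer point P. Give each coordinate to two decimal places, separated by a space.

A=(0,0), D=(7.00,0)
B = A + 3.00·(cos223°, sin223°) = (-2.1941, -2.0460)
|BD| = 9.4190
circle(B,3.00) ∩ circle(D,8.00): a=1.7898, h=2.4076
  candidates: C₊=(-0.9699,0.6929) cross=22.677; C₋=(0.0760,-4.0073) cross=-22.677
  mode + wants cross > 0 → take C=(-0.9699,0.6929) (cross=22.677)
ex = (C−B)/|BC| = (0.4080,0.9130); ey = (-0.9130,0.4080)
P = B + -3.24·ex + 2.08·ey = (-5.4151,-4.1553)

-5.42 -4.16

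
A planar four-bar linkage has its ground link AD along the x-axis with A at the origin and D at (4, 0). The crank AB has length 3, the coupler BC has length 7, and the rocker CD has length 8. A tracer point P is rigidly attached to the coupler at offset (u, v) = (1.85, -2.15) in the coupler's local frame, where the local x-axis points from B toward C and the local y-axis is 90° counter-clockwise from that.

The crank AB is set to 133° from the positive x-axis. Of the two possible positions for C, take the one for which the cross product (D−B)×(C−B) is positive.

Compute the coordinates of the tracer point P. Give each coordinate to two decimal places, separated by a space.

0.78 2.38

A=(0,0), D=(4.00,0)
B = A + 3.00·(cos133°, sin133°) = (-2.0460, 2.1941)
|BD| = 6.4318
circle(B,7.00) ∩ circle(D,8.00): a=2.0498, h=6.6932
  candidates: C₊=(2.1641,7.7865) cross=43.049; C₋=(-2.4024,-4.7969) cross=-43.049
  mode + wants cross > 0 → take C=(2.1641,7.7865) (cross=43.049)
ex = (C−B)/|BC| = (0.6014,0.7989); ey = (-0.7989,0.6014)
P = B + 1.85·ex + -2.15·ey = (0.7843,2.3790)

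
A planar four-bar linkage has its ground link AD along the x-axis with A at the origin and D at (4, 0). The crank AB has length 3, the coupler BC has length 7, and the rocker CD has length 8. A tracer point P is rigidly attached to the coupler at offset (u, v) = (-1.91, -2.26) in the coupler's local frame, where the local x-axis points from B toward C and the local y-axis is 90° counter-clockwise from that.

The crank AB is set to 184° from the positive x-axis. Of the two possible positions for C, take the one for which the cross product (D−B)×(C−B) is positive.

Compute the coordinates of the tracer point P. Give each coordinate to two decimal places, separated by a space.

A=(0,0), D=(4.00,0)
B = A + 3.00·(cos184°, sin184°) = (-2.9927, -0.2093)
|BD| = 6.9958
circle(B,7.00) ∩ circle(D,8.00): a=2.4258, h=6.5662
  candidates: C₊=(-0.7644,6.4266) cross=45.936; C₋=(-0.3715,-6.7000) cross=-45.936
  mode + wants cross > 0 → take C=(-0.7644,6.4266) (cross=45.936)
ex = (C−B)/|BC| = (0.3183,0.9480); ey = (-0.9480,0.3183)
P = B + -1.91·ex + -2.26·ey = (-1.4583,-2.7393)

-1.46 -2.74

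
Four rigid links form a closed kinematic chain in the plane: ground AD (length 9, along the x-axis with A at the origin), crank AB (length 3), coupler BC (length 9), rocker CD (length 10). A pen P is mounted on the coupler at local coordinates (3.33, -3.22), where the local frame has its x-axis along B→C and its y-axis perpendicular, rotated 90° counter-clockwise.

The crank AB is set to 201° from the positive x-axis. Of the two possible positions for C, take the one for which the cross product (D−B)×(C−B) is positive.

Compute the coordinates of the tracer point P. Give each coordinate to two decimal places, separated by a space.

1.64 0.24

A=(0,0), D=(9.00,0)
B = A + 3.00·(cos201°, sin201°) = (-2.8007, -1.0751)
|BD| = 11.8496
circle(B,9.00) ∩ circle(D,10.00): a=5.1231, h=7.3996
  candidates: C₊=(1.6299,6.7588) cross=87.682; C₋=(2.9726,-7.9794) cross=-87.682
  mode + wants cross > 0 → take C=(1.6299,6.7588) (cross=87.682)
ex = (C−B)/|BC| = (0.4923,0.8704); ey = (-0.8704,0.4923)
P = B + 3.33·ex + -3.22·ey = (1.6414,0.2383)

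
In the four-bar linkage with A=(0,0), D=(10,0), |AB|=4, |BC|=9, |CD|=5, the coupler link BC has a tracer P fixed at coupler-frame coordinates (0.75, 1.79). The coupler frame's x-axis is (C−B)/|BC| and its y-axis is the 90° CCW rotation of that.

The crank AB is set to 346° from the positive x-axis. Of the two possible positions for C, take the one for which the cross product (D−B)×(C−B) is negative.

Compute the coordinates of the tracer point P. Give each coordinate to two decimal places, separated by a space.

A=(0,0), D=(10.00,0)
B = A + 4.00·(cos346°, sin346°) = (3.8812, -0.9677)
|BD| = 6.1949
circle(B,9.00) ∩ circle(D,5.00): a=7.6173, h=4.7934
  candidates: C₊=(10.6562,4.9568) cross=29.694; C₋=(12.1537,-4.5124) cross=-29.694
  mode - wants cross < 0 → take C=(12.1537,-4.5124) (cross=-29.694)
ex = (C−B)/|BC| = (0.9192,-0.3939); ey = (0.3939,0.9192)
P = B + 0.75·ex + 1.79·ey = (5.2756,0.3822)

5.28 0.38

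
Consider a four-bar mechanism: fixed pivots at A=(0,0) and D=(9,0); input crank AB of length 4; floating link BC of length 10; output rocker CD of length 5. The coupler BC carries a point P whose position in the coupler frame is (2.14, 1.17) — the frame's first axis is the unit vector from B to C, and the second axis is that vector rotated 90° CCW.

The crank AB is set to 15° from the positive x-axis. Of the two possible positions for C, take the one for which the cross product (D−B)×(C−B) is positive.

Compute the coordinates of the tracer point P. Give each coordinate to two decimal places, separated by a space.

5.99 2.23

A=(0,0), D=(9.00,0)
B = A + 4.00·(cos15°, sin15°) = (3.8637, 1.0353)
|BD| = 5.2396
circle(B,10.00) ∩ circle(D,5.00): a=9.7768, h=2.1008
  candidates: C₊=(13.8629,1.1629) cross=11.007; C₋=(13.0327,-2.9559) cross=-11.007
  mode + wants cross > 0 → take C=(13.8629,1.1629) (cross=11.007)
ex = (C−B)/|BC| = (0.9999,0.0128); ey = (-0.0128,0.9999)
P = B + 2.14·ex + 1.17·ey = (5.9886,2.2325)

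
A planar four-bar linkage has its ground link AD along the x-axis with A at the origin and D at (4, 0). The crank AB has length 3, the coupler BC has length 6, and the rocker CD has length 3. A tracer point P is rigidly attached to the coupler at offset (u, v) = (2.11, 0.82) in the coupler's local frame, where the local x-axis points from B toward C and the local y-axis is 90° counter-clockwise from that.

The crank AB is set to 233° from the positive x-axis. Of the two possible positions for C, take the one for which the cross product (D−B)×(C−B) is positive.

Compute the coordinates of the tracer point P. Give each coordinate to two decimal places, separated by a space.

A=(0,0), D=(4.00,0)
B = A + 3.00·(cos233°, sin233°) = (-1.8054, -2.3959)
|BD| = 6.2804
circle(B,6.00) ∩ circle(D,3.00): a=5.2897, h=2.8317
  candidates: C₊=(2.0040,2.2396) cross=17.784; C₋=(4.1645,-2.9955) cross=-17.784
  mode + wants cross > 0 → take C=(2.0040,2.2396) (cross=17.784)
ex = (C−B)/|BC| = (0.6349,0.7726); ey = (-0.7726,0.6349)
P = B + 2.11·ex + 0.82·ey = (-1.0993,-0.2451)

-1.10 -0.25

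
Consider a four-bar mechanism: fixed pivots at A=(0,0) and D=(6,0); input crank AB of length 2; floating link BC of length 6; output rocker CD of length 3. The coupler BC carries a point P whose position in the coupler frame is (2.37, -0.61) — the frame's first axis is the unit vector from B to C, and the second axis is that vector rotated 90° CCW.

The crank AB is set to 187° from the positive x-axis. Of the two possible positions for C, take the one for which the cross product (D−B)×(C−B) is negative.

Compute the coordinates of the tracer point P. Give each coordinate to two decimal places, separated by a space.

0.10 -1.52

A=(0,0), D=(6.00,0)
B = A + 2.00·(cos187°, sin187°) = (-1.9851, -0.2437)
|BD| = 7.9888
circle(B,6.00) ∩ circle(D,3.00): a=5.6843, h=1.9207
  candidates: C₊=(3.6379,1.8495) cross=15.344; C₋=(3.7551,-1.9901) cross=-15.344
  mode - wants cross < 0 → take C=(3.7551,-1.9901) (cross=-15.344)
ex = (C−B)/|BC| = (0.9567,-0.2911); ey = (0.2911,0.9567)
P = B + 2.37·ex + -0.61·ey = (0.1047,-1.5171)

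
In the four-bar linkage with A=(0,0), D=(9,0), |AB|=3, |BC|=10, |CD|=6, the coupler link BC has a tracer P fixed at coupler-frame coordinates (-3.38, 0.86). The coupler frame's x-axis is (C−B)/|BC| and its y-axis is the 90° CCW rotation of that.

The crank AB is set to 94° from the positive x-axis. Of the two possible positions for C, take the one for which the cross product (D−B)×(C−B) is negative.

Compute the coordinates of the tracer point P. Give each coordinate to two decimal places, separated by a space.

A=(0,0), D=(9.00,0)
B = A + 3.00·(cos94°, sin94°) = (-0.2093, 2.9927)
|BD| = 9.6833
circle(B,10.00) ∩ circle(D,6.00): a=8.1463, h=5.7998
  candidates: C₊=(9.3307,5.9909) cross=56.161; C₋=(5.7458,-5.0408) cross=-56.161
  mode - wants cross < 0 → take C=(5.7458,-5.0408) (cross=-56.161)
ex = (C−B)/|BC| = (0.5955,-0.8034); ey = (0.8034,0.5955)
P = B + -3.38·ex + 0.86·ey = (-1.5312,6.2202)

-1.53 6.22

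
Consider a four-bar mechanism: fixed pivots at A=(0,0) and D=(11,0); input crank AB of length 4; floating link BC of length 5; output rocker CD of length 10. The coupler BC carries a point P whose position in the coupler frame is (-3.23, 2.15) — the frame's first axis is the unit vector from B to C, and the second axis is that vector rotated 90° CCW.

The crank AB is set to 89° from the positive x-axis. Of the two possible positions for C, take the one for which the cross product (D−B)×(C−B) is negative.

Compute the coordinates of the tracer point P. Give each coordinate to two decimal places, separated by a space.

1.55 7.59

A=(0,0), D=(11.00,0)
B = A + 4.00·(cos89°, sin89°) = (0.0698, 3.9994)
|BD| = 11.6389
circle(B,5.00) ∩ circle(D,10.00): a=2.5975, h=4.2724
  candidates: C₊=(3.9772,7.1190) cross=49.725; C₋=(1.0411,-0.9054) cross=-49.725
  mode - wants cross < 0 → take C=(1.0411,-0.9054) (cross=-49.725)
ex = (C−B)/|BC| = (0.1943,-0.9810); ey = (0.9810,0.1943)
P = B + -3.23·ex + 2.15·ey = (1.5514,7.5855)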